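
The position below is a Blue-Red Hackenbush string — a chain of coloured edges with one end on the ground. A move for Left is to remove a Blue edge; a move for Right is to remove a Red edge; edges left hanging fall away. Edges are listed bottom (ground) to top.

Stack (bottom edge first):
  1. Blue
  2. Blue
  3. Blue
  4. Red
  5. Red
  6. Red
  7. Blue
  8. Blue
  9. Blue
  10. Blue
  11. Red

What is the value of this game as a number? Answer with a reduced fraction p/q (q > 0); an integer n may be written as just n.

B: Left { 0 }, Right { — } -> simplest 1
BB: Left { 0; 1 }, Right { — } -> simplest 2
BBB: Left { 0; 1; 2 }, Right { — } -> simplest 3
BBBR: Left { 0; 1; 2 }, Right { 3 } -> simplest 5/2
BBBRR: Left { 0; 1; 2 }, Right { 5/2; 3 } -> simplest 9/4
BBBRRR: Left { 0; 1; 2 }, Right { 9/4; 5/2; 3 } -> simplest 17/8
BBBRRRB: Left { 0; 1; 2; 17/8 }, Right { 9/4; 5/2; 3 } -> simplest 35/16
BBBRRRBB: Left { 0; 1; 2; 17/8; 35/16 }, Right { 9/4; 5/2; 3 } -> simplest 71/32
BBBRRRBBB: Left { 0; 1; 2; 17/8; 35/16; 71/32 }, Right { 9/4; 5/2; 3 } -> simplest 143/64
BBBRRRBBBB: Left { 0; 1; 2; 17/8; 35/16; 71/32; 143/64 }, Right { 9/4; 5/2; 3 } -> simplest 287/128
BBBRRRBBBBR: Left { 0; 1; 2; 17/8; 35/16; 71/32; 143/64 }, Right { 287/128; 9/4; 5/2; 3 } -> simplest 573/256

573/256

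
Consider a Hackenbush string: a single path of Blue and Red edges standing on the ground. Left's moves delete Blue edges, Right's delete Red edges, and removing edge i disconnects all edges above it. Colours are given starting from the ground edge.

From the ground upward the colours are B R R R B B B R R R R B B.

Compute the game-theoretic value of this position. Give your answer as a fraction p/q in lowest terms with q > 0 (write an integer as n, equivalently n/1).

903/4096

Recurse on prefixes of the 13-edge string B R R R B B B R R R R B B:
edge 1 of 13 (B): { 0 | · } — 1
edge 2 of 13 (R): { 0 | 1 } — 1/2
edge 3 of 13 (R): { 0 | 1/2; 1 } — 1/4
edge 4 of 13 (R): { 0 | 1/4; 1/2; 1 } — 1/8
edge 5 of 13 (B): { 0; 1/8 | 1/4; 1/2; 1 } — 3/16
edge 6 of 13 (B): { 0; 1/8; 3/16 | 1/4; 1/2; 1 } — 7/32
edge 7 of 13 (B): { 0; 1/8; 3/16; 7/32 | 1/4; 1/2; 1 } — 15/64
edge 8 of 13 (R): { 0; 1/8; 3/16; 7/32 | 15/64; 1/4; 1/2; 1 } — 29/128
edge 9 of 13 (R): { 0; 1/8; 3/16; 7/32 | 29/128; 15/64; 1/4; 1/2; 1 } — 57/256
edge 10 of 13 (R): { 0; 1/8; 3/16; 7/32 | 57/256; 29/128; 15/64; 1/4; 1/2; 1 } — 113/512
edge 11 of 13 (R): { 0; 1/8; 3/16; 7/32 | 113/512; 57/256; 29/128; 15/64; 1/4; 1/2; 1 } — 225/1024
edge 12 of 13 (B): { 0; 1/8; 3/16; 7/32; 225/1024 | 113/512; 57/256; 29/128; 15/64; 1/4; 1/2; 1 } — 451/2048
edge 13 of 13 (B): { 0; 1/8; 3/16; 7/32; 225/1024; 451/2048 | 113/512; 57/256; 29/128; 15/64; 1/4; 1/2; 1 } — 903/4096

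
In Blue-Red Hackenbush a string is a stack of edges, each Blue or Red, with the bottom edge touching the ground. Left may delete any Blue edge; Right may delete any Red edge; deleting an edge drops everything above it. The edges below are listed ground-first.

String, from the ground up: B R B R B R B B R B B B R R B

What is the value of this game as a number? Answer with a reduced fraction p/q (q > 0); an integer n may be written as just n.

Build value(s[:k]) for k = 1..15, string s = B R B R B R B B R B B B R R B.
B: Left { 0 }, Right {  } → simplest 1
BR: Left { 0 }, Right { 1 } → simplest 1/2
BRB: Left { 0 1/2 }, Right { 1 } → simplest 3/4
BRBR: Left { 0 1/2 }, Right { 3/4 1 } → simplest 5/8
BRBRB: Left { 0 1/2 5/8 }, Right { 3/4 1 } → simplest 11/16
BRBRBR: Left { 0 1/2 5/8 }, Right { 11/16 3/4 1 } → simplest 21/32
BRBRBRB: Left { 0 1/2 5/8 21/32 }, Right { 11/16 3/4 1 } → simplest 43/64
BRBRBRBB: Left { 0 1/2 5/8 21/32 43/64 }, Right { 11/16 3/4 1 } → simplest 87/128
BRBRBRBBR: Left { 0 1/2 5/8 21/32 43/64 }, Right { 87/128 11/16 3/4 1 } → simplest 173/256
BRBRBRBBRB: Left { 0 1/2 5/8 21/32 43/64 173/256 }, Right { 87/128 11/16 3/4 1 } → simplest 347/512
BRBRBRBBRBB: Left { 0 1/2 5/8 21/32 43/64 173/256 347/512 }, Right { 87/128 11/16 3/4 1 } → simplest 695/1024
BRBRBRBBRBBB: Left { 0 1/2 5/8 21/32 43/64 173/256 347/512 695/1024 }, Right { 87/128 11/16 3/4 1 } → simplest 1391/2048
BRBRBRBBRBBBR: Left { 0 1/2 5/8 21/32 43/64 173/256 347/512 695/1024 }, Right { 1391/2048 87/128 11/16 3/4 1 } → simplest 2781/4096
BRBRBRBBRBBBRR: Left { 0 1/2 5/8 21/32 43/64 173/256 347/512 695/1024 }, Right { 2781/4096 1391/2048 87/128 11/16 3/4 1 } → simplest 5561/8192
BRBRBRBBRBBBRRB: Left { 0 1/2 5/8 21/32 43/64 173/256 347/512 695/1024 5561/8192 }, Right { 2781/4096 1391/2048 87/128 11/16 3/4 1 } → simplest 11123/16384

11123/16384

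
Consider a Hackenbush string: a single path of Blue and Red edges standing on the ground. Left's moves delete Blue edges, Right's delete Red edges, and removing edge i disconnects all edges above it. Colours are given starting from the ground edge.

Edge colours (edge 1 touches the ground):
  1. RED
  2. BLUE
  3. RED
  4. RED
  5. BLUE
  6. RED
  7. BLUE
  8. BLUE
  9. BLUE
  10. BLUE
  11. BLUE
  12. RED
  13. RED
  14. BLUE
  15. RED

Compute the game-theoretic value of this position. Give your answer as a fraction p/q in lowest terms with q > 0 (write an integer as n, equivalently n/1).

-13339/16384

val_1 [R]  L=[]  R=[0]  so -1
val_2 [RB]  L=[-1]  R=[0]  so -1/2
val_3 [RBR]  L=[-1]  R=[-1/2; 0]  so -3/4
val_4 [RBRR]  L=[-1]  R=[-3/4; -1/2; 0]  so -7/8
val_5 [RBRRB]  L=[-1; -7/8]  R=[-3/4; -1/2; 0]  so -13/16
val_6 [RBRRBR]  L=[-1; -7/8]  R=[-13/16; -3/4; -1/2; 0]  so -27/32
val_7 [RBRRBRB]  L=[-1; -7/8; -27/32]  R=[-13/16; -3/4; -1/2; 0]  so -53/64
val_8 [RBRRBRBB]  L=[-1; -7/8; -27/32; -53/64]  R=[-13/16; -3/4; -1/2; 0]  so -105/128
val_9 [RBRRBRBBB]  L=[-1; -7/8; -27/32; -53/64; -105/128]  R=[-13/16; -3/4; -1/2; 0]  so -209/256
val_10 [RBRRBRBBBB]  L=[-1; -7/8; -27/32; -53/64; -105/128; -209/256]  R=[-13/16; -3/4; -1/2; 0]  so -417/512
val_11 [RBRRBRBBBBB]  L=[-1; -7/8; -27/32; -53/64; -105/128; -209/256; -417/512]  R=[-13/16; -3/4; -1/2; 0]  so -833/1024
val_12 [RBRRBRBBBBBR]  L=[-1; -7/8; -27/32; -53/64; -105/128; -209/256; -417/512]  R=[-833/1024; -13/16; -3/4; -1/2; 0]  so -1667/2048
val_13 [RBRRBRBBBBBRR]  L=[-1; -7/8; -27/32; -53/64; -105/128; -209/256; -417/512]  R=[-1667/2048; -833/1024; -13/16; -3/4; -1/2; 0]  so -3335/4096
val_14 [RBRRBRBBBBBRRB]  L=[-1; -7/8; -27/32; -53/64; -105/128; -209/256; -417/512; -3335/4096]  R=[-1667/2048; -833/1024; -13/16; -3/4; -1/2; 0]  so -6669/8192
val_15 [RBRRBRBBBBBRRBR]  L=[-1; -7/8; -27/32; -53/64; -105/128; -209/256; -417/512; -3335/4096]  R=[-6669/8192; -1667/2048; -833/1024; -13/16; -3/4; -1/2; 0]  so -13339/16384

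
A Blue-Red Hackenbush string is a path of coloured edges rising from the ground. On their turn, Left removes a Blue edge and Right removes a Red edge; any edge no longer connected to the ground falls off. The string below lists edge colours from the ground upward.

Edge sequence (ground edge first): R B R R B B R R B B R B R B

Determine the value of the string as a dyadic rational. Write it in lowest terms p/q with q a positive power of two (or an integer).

Build g(s[:k]) for k = 1..14, string s = R B R R B B R R B B R B R B.
g(R) = { ∅ | 0 } — -1
g(RB) = { -1 | 0 } — -1/2
g(RBR) = { -1 | -1/2; 0 } — -3/4
g(RBRR) = { -1 | -3/4; -1/2; 0 } — -7/8
g(RBRRB) = { -1; -7/8 | -3/4; -1/2; 0 } — -13/16
g(RBRRBB) = { -1; -7/8; -13/16 | -3/4; -1/2; 0 } — -25/32
g(RBRRBBR) = { -1; -7/8; -13/16 | -25/32; -3/4; -1/2; 0 } — -51/64
g(RBRRBBRR) = { -1; -7/8; -13/16 | -51/64; -25/32; -3/4; -1/2; 0 } — -103/128
g(RBRRBBRRB) = { -1; -7/8; -13/16; -103/128 | -51/64; -25/32; -3/4; -1/2; 0 } — -205/256
g(RBRRBBRRBB) = { -1; -7/8; -13/16; -103/128; -205/256 | -51/64; -25/32; -3/4; -1/2; 0 } — -409/512
g(RBRRBBRRBBR) = { -1; -7/8; -13/16; -103/128; -205/256 | -409/512; -51/64; -25/32; -3/4; -1/2; 0 } — -819/1024
g(RBRRBBRRBBRB) = { -1; -7/8; -13/16; -103/128; -205/256; -819/1024 | -409/512; -51/64; -25/32; -3/4; -1/2; 0 } — -1637/2048
g(RBRRBBRRBBRBR) = { -1; -7/8; -13/16; -103/128; -205/256; -819/1024 | -1637/2048; -409/512; -51/64; -25/32; -3/4; -1/2; 0 } — -3275/4096
g(RBRRBBRRBBRBRB) = { -1; -7/8; -13/16; -103/128; -205/256; -819/1024; -3275/4096 | -1637/2048; -409/512; -51/64; -25/32; -3/4; -1/2; 0 } — -6549/8192

-6549/8192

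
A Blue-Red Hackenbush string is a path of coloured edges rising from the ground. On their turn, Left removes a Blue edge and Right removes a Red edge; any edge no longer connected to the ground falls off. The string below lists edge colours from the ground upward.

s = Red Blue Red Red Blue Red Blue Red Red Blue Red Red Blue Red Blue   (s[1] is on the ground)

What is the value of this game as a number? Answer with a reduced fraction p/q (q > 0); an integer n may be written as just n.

Recurse on prefixes of the 15-edge string Red Blue Red Red Blue Red Blue Red Red Blue Red Red Blue Red Blue:
1 of 15 · R · max L −∞ · min R 0 = -1
2 of 15 · RB · max L -1 · min R 0 = -1/2
3 of 15 · RBR · max L -1 · min R -1/2 = -3/4
4 of 15 · RBRR · max L -1 · min R -3/4 = -7/8
5 of 15 · RBRRB · max L -7/8 · min R -3/4 = -13/16
6 of 15 · RBRRBR · max L -7/8 · min R -13/16 = -27/32
7 of 15 · RBRRBRB · max L -27/32 · min R -13/16 = -53/64
8 of 15 · RBRRBRBR · max L -27/32 · min R -53/64 = -107/128
9 of 15 · RBRRBRBRR · max L -27/32 · min R -107/128 = -215/256
10 of 15 · RBRRBRBRRB · max L -215/256 · min R -107/128 = -429/512
11 of 15 · RBRRBRBRRBR · max L -215/256 · min R -429/512 = -859/1024
12 of 15 · RBRRBRBRRBRR · max L -215/256 · min R -859/1024 = -1719/2048
13 of 15 · RBRRBRBRRBRRB · max L -1719/2048 · min R -859/1024 = -3437/4096
14 of 15 · RBRRBRBRRBRRBR · max L -1719/2048 · min R -3437/4096 = -6875/8192
15 of 15 · RBRRBRBRRBRRBRB · max L -6875/8192 · min R -3437/4096 = -13749/16384

-13749/16384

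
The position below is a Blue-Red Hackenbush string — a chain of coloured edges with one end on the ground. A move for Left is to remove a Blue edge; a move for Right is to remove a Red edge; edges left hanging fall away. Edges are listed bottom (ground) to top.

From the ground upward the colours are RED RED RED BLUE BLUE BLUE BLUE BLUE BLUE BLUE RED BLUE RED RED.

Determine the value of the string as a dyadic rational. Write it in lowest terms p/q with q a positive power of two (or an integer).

-4119/2048

Recurse on prefixes of the 14-edge string RED RED RED BLUE BLUE BLUE BLUE BLUE BLUE BLUE RED BLUE RED RED:
edge 1 of 14 (RED): { (no moves) | 0 } so -1
edge 2 of 14 (RED): { (no moves) | -1, 0 } so -2
edge 3 of 14 (RED): { (no moves) | -2, -1, 0 } so -3
edge 4 of 14 (BLUE): { -3 | -2, -1, 0 } so -5/2
edge 5 of 14 (BLUE): { -3, -5/2 | -2, -1, 0 } so -9/4
edge 6 of 14 (BLUE): { -3, -5/2, -9/4 | -2, -1, 0 } so -17/8
edge 7 of 14 (BLUE): { -3, -5/2, -9/4, -17/8 | -2, -1, 0 } so -33/16
edge 8 of 14 (BLUE): { -3, -5/2, -9/4, -17/8, -33/16 | -2, -1, 0 } so -65/32
edge 9 of 14 (BLUE): { -3, -5/2, -9/4, -17/8, -33/16, -65/32 | -2, -1, 0 } so -129/64
edge 10 of 14 (BLUE): { -3, -5/2, -9/4, -17/8, -33/16, -65/32, -129/64 | -2, -1, 0 } so -257/128
edge 11 of 14 (RED): { -3, -5/2, -9/4, -17/8, -33/16, -65/32, -129/64 | -257/128, -2, -1, 0 } so -515/256
edge 12 of 14 (BLUE): { -3, -5/2, -9/4, -17/8, -33/16, -65/32, -129/64, -515/256 | -257/128, -2, -1, 0 } so -1029/512
edge 13 of 14 (RED): { -3, -5/2, -9/4, -17/8, -33/16, -65/32, -129/64, -515/256 | -1029/512, -257/128, -2, -1, 0 } so -2059/1024
edge 14 of 14 (RED): { -3, -5/2, -9/4, -17/8, -33/16, -65/32, -129/64, -515/256 | -2059/1024, -1029/512, -257/128, -2, -1, 0 } so -4119/2048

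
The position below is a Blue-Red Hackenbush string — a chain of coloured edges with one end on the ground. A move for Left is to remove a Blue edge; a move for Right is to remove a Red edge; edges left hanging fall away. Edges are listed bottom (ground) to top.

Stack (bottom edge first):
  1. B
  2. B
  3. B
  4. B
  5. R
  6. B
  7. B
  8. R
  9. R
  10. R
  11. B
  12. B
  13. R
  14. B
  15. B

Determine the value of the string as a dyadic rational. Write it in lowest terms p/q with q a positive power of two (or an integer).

7735/2048

Prefix values for B B B B R B B R R R B B R B B via {L|R} + simplicity:
B: Left { 0 }, Right {  } = simplest 1
BB: Left { 0,1 }, Right {  } = simplest 2
BBB: Left { 0,1,2 }, Right {  } = simplest 3
BBBB: Left { 0,1,2,3 }, Right {  } = simplest 4
BBBBR: Left { 0,1,2,3 }, Right { 4 } = simplest 7/2
BBBBRB: Left { 0,1,2,3,7/2 }, Right { 4 } = simplest 15/4
BBBBRBB: Left { 0,1,2,3,7/2,15/4 }, Right { 4 } = simplest 31/8
BBBBRBBR: Left { 0,1,2,3,7/2,15/4 }, Right { 31/8,4 } = simplest 61/16
BBBBRBBRR: Left { 0,1,2,3,7/2,15/4 }, Right { 61/16,31/8,4 } = simplest 121/32
BBBBRBBRRR: Left { 0,1,2,3,7/2,15/4 }, Right { 121/32,61/16,31/8,4 } = simplest 241/64
BBBBRBBRRRB: Left { 0,1,2,3,7/2,15/4,241/64 }, Right { 121/32,61/16,31/8,4 } = simplest 483/128
BBBBRBBRRRBB: Left { 0,1,2,3,7/2,15/4,241/64,483/128 }, Right { 121/32,61/16,31/8,4 } = simplest 967/256
BBBBRBBRRRBBR: Left { 0,1,2,3,7/2,15/4,241/64,483/128 }, Right { 967/256,121/32,61/16,31/8,4 } = simplest 1933/512
BBBBRBBRRRBBRB: Left { 0,1,2,3,7/2,15/4,241/64,483/128,1933/512 }, Right { 967/256,121/32,61/16,31/8,4 } = simplest 3867/1024
BBBBRBBRRRBBRBB: Left { 0,1,2,3,7/2,15/4,241/64,483/128,1933/512,3867/1024 }, Right { 967/256,121/32,61/16,31/8,4 } = simplest 7735/2048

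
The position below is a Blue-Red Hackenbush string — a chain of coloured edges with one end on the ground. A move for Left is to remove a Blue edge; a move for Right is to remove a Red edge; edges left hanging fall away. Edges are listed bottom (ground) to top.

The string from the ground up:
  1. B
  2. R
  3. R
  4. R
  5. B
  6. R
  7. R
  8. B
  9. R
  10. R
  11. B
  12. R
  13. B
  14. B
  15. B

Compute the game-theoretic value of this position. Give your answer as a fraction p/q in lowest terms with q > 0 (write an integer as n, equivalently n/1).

2351/16384

B: Left { 0 }, Right { none } => simplest 1
BR: Left { 0 }, Right { 1 } => simplest 1/2
BRR: Left { 0 }, Right { 1/2; 1 } => simplest 1/4
BRRR: Left { 0 }, Right { 1/4; 1/2; 1 } => simplest 1/8
BRRRB: Left { 0; 1/8 }, Right { 1/4; 1/2; 1 } => simplest 3/16
BRRRBR: Left { 0; 1/8 }, Right { 3/16; 1/4; 1/2; 1 } => simplest 5/32
BRRRBRR: Left { 0; 1/8 }, Right { 5/32; 3/16; 1/4; 1/2; 1 } => simplest 9/64
BRRRBRRB: Left { 0; 1/8; 9/64 }, Right { 5/32; 3/16; 1/4; 1/2; 1 } => simplest 19/128
BRRRBRRBR: Left { 0; 1/8; 9/64 }, Right { 19/128; 5/32; 3/16; 1/4; 1/2; 1 } => simplest 37/256
BRRRBRRBRR: Left { 0; 1/8; 9/64 }, Right { 37/256; 19/128; 5/32; 3/16; 1/4; 1/2; 1 } => simplest 73/512
BRRRBRRBRRB: Left { 0; 1/8; 9/64; 73/512 }, Right { 37/256; 19/128; 5/32; 3/16; 1/4; 1/2; 1 } => simplest 147/1024
BRRRBRRBRRBR: Left { 0; 1/8; 9/64; 73/512 }, Right { 147/1024; 37/256; 19/128; 5/32; 3/16; 1/4; 1/2; 1 } => simplest 293/2048
BRRRBRRBRRBRB: Left { 0; 1/8; 9/64; 73/512; 293/2048 }, Right { 147/1024; 37/256; 19/128; 5/32; 3/16; 1/4; 1/2; 1 } => simplest 587/4096
BRRRBRRBRRBRBB: Left { 0; 1/8; 9/64; 73/512; 293/2048; 587/4096 }, Right { 147/1024; 37/256; 19/128; 5/32; 3/16; 1/4; 1/2; 1 } => simplest 1175/8192
BRRRBRRBRRBRBBB: Left { 0; 1/8; 9/64; 73/512; 293/2048; 587/4096; 1175/8192 }, Right { 147/1024; 37/256; 19/128; 5/32; 3/16; 1/4; 1/2; 1 } => simplest 2351/16384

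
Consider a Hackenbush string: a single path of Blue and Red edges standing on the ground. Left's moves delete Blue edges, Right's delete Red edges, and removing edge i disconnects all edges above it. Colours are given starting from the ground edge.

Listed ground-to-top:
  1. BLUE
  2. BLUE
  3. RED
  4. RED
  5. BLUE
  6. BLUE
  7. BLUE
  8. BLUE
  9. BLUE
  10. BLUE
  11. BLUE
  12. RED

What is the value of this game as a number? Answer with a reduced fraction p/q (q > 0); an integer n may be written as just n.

1533/1024

Prefix values for BLUE BLUE RED RED BLUE BLUE BLUE BLUE BLUE BLUE BLUE RED via {L|R} + simplicity:
1 of 12 · B · max L 0 · min R +∞ → 1
2 of 12 · BB · max L 1 · min R +∞ → 2
3 of 12 · BBR · max L 1 · min R 2 → 3/2
4 of 12 · BBRR · max L 1 · min R 3/2 → 5/4
5 of 12 · BBRRB · max L 5/4 · min R 3/2 → 11/8
6 of 12 · BBRRBB · max L 11/8 · min R 3/2 → 23/16
7 of 12 · BBRRBBB · max L 23/16 · min R 3/2 → 47/32
8 of 12 · BBRRBBBB · max L 47/32 · min R 3/2 → 95/64
9 of 12 · BBRRBBBBB · max L 95/64 · min R 3/2 → 191/128
10 of 12 · BBRRBBBBBB · max L 191/128 · min R 3/2 → 383/256
11 of 12 · BBRRBBBBBBB · max L 383/256 · min R 3/2 → 767/512
12 of 12 · BBRRBBBBBBBR · max L 383/256 · min R 767/512 → 1533/1024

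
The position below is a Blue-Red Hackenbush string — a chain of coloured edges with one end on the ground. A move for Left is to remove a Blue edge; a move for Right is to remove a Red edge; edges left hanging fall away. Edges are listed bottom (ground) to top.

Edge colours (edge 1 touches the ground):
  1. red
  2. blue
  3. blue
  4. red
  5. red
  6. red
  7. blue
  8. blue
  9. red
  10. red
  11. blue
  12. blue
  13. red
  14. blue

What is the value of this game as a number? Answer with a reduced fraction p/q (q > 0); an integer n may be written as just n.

-3685/8192

G(r) = { (no moves) | 0 } → -1
G(rb) = { -1 | 0 } → -1/2
G(rbb) = { -1; -1/2 | 0 } → -1/4
G(rbbr) = { -1; -1/2 | -1/4; 0 } → -3/8
G(rbbrr) = { -1; -1/2 | -3/8; -1/4; 0 } → -7/16
G(rbbrrr) = { -1; -1/2 | -7/16; -3/8; -1/4; 0 } → -15/32
G(rbbrrrb) = { -1; -1/2; -15/32 | -7/16; -3/8; -1/4; 0 } → -29/64
G(rbbrrrbb) = { -1; -1/2; -15/32; -29/64 | -7/16; -3/8; -1/4; 0 } → -57/128
G(rbbrrrbbr) = { -1; -1/2; -15/32; -29/64 | -57/128; -7/16; -3/8; -1/4; 0 } → -115/256
G(rbbrrrbbrr) = { -1; -1/2; -15/32; -29/64 | -115/256; -57/128; -7/16; -3/8; -1/4; 0 } → -231/512
G(rbbrrrbbrrb) = { -1; -1/2; -15/32; -29/64; -231/512 | -115/256; -57/128; -7/16; -3/8; -1/4; 0 } → -461/1024
G(rbbrrrbbrrbb) = { -1; -1/2; -15/32; -29/64; -231/512; -461/1024 | -115/256; -57/128; -7/16; -3/8; -1/4; 0 } → -921/2048
G(rbbrrrbbrrbbr) = { -1; -1/2; -15/32; -29/64; -231/512; -461/1024 | -921/2048; -115/256; -57/128; -7/16; -3/8; -1/4; 0 } → -1843/4096
G(rbbrrrbbrrbbrb) = { -1; -1/2; -15/32; -29/64; -231/512; -461/1024; -1843/4096 | -921/2048; -115/256; -57/128; -7/16; -3/8; -1/4; 0 } → -3685/8192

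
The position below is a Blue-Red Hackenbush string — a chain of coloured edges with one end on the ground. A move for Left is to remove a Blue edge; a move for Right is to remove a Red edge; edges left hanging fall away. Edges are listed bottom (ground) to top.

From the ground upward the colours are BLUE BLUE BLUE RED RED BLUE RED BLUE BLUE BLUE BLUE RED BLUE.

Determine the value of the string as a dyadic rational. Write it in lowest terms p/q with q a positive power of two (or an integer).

2427/1024

g(B) = { 0 | ∅ } -> 1
g(BB) = { 0,1 | ∅ } -> 2
g(BBB) = { 0,1,2 | ∅ } -> 3
g(BBBR) = { 0,1,2 | 3 } -> 5/2
g(BBBRR) = { 0,1,2 | 5/2,3 } -> 9/4
g(BBBRRB) = { 0,1,2,9/4 | 5/2,3 } -> 19/8
g(BBBRRBR) = { 0,1,2,9/4 | 19/8,5/2,3 } -> 37/16
g(BBBRRBRB) = { 0,1,2,9/4,37/16 | 19/8,5/2,3 } -> 75/32
g(BBBRRBRBB) = { 0,1,2,9/4,37/16,75/32 | 19/8,5/2,3 } -> 151/64
g(BBBRRBRBBB) = { 0,1,2,9/4,37/16,75/32,151/64 | 19/8,5/2,3 } -> 303/128
g(BBBRRBRBBBB) = { 0,1,2,9/4,37/16,75/32,151/64,303/128 | 19/8,5/2,3 } -> 607/256
g(BBBRRBRBBBBR) = { 0,1,2,9/4,37/16,75/32,151/64,303/128 | 607/256,19/8,5/2,3 } -> 1213/512
g(BBBRRBRBBBBRB) = { 0,1,2,9/4,37/16,75/32,151/64,303/128,1213/512 | 607/256,19/8,5/2,3 } -> 2427/1024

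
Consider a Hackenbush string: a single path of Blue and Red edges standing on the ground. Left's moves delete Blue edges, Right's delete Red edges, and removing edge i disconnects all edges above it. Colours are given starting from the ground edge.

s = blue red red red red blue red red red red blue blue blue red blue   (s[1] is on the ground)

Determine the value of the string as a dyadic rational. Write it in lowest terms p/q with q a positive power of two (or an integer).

1083/16384

Prefix values for blue red red red red blue red red red red blue blue blue red blue via {L|R} + simplicity:
g_1 [b]  L=[0]  R=[none]  -> 1
g_2 [br]  L=[0]  R=[1]  -> 1/2
g_3 [brr]  L=[0]  R=[1/2, 1]  -> 1/4
g_4 [brrr]  L=[0]  R=[1/4, 1/2, 1]  -> 1/8
g_5 [brrrr]  L=[0]  R=[1/8, 1/4, 1/2, 1]  -> 1/16
g_6 [brrrrb]  L=[0, 1/16]  R=[1/8, 1/4, 1/2, 1]  -> 3/32
g_7 [brrrrbr]  L=[0, 1/16]  R=[3/32, 1/8, 1/4, 1/2, 1]  -> 5/64
g_8 [brrrrbrr]  L=[0, 1/16]  R=[5/64, 3/32, 1/8, 1/4, 1/2, 1]  -> 9/128
g_9 [brrrrbrrr]  L=[0, 1/16]  R=[9/128, 5/64, 3/32, 1/8, 1/4, 1/2, 1]  -> 17/256
g_10 [brrrrbrrrr]  L=[0, 1/16]  R=[17/256, 9/128, 5/64, 3/32, 1/8, 1/4, 1/2, 1]  -> 33/512
g_11 [brrrrbrrrrb]  L=[0, 1/16, 33/512]  R=[17/256, 9/128, 5/64, 3/32, 1/8, 1/4, 1/2, 1]  -> 67/1024
g_12 [brrrrbrrrrbb]  L=[0, 1/16, 33/512, 67/1024]  R=[17/256, 9/128, 5/64, 3/32, 1/8, 1/4, 1/2, 1]  -> 135/2048
g_13 [brrrrbrrrrbbb]  L=[0, 1/16, 33/512, 67/1024, 135/2048]  R=[17/256, 9/128, 5/64, 3/32, 1/8, 1/4, 1/2, 1]  -> 271/4096
g_14 [brrrrbrrrrbbbr]  L=[0, 1/16, 33/512, 67/1024, 135/2048]  R=[271/4096, 17/256, 9/128, 5/64, 3/32, 1/8, 1/4, 1/2, 1]  -> 541/8192
g_15 [brrrrbrrrrbbbrb]  L=[0, 1/16, 33/512, 67/1024, 135/2048, 541/8192]  R=[271/4096, 17/256, 9/128, 5/64, 3/32, 1/8, 1/4, 1/2, 1]  -> 1083/16384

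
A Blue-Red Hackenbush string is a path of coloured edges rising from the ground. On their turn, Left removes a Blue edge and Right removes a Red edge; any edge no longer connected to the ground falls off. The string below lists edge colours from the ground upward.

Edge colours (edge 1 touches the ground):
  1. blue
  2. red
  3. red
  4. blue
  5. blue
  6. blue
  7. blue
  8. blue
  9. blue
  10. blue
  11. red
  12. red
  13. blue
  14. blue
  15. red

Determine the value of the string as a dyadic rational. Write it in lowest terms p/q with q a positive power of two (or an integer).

Recurse on prefixes of the 15-edge string blue red red blue blue blue blue blue blue blue red red blue blue red:
val_1 [b]  L=[0]  R=[∅]  gives 1
val_2 [br]  L=[0]  R=[1]  gives 1/2
val_3 [brr]  L=[0]  R=[1/2,1]  gives 1/4
val_4 [brrb]  L=[0,1/4]  R=[1/2,1]  gives 3/8
val_5 [brrbb]  L=[0,1/4,3/8]  R=[1/2,1]  gives 7/16
val_6 [brrbbb]  L=[0,1/4,3/8,7/16]  R=[1/2,1]  gives 15/32
val_7 [brrbbbb]  L=[0,1/4,3/8,7/16,15/32]  R=[1/2,1]  gives 31/64
val_8 [brrbbbbb]  L=[0,1/4,3/8,7/16,15/32,31/64]  R=[1/2,1]  gives 63/128
val_9 [brrbbbbbb]  L=[0,1/4,3/8,7/16,15/32,31/64,63/128]  R=[1/2,1]  gives 127/256
val_10 [brrbbbbbbb]  L=[0,1/4,3/8,7/16,15/32,31/64,63/128,127/256]  R=[1/2,1]  gives 255/512
val_11 [brrbbbbbbbr]  L=[0,1/4,3/8,7/16,15/32,31/64,63/128,127/256]  R=[255/512,1/2,1]  gives 509/1024
val_12 [brrbbbbbbbrr]  L=[0,1/4,3/8,7/16,15/32,31/64,63/128,127/256]  R=[509/1024,255/512,1/2,1]  gives 1017/2048
val_13 [brrbbbbbbbrrb]  L=[0,1/4,3/8,7/16,15/32,31/64,63/128,127/256,1017/2048]  R=[509/1024,255/512,1/2,1]  gives 2035/4096
val_14 [brrbbbbbbbrrbb]  L=[0,1/4,3/8,7/16,15/32,31/64,63/128,127/256,1017/2048,2035/4096]  R=[509/1024,255/512,1/2,1]  gives 4071/8192
val_15 [brrbbbbbbbrrbbr]  L=[0,1/4,3/8,7/16,15/32,31/64,63/128,127/256,1017/2048,2035/4096]  R=[4071/8192,509/1024,255/512,1/2,1]  gives 8141/16384

8141/16384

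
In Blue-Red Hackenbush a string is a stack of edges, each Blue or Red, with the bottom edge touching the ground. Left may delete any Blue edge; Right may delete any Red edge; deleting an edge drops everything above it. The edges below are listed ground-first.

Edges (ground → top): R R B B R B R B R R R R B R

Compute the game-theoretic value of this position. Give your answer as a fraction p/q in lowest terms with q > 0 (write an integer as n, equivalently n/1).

-5499/4096

Recurse on prefixes of the 14-edge string R R B B R B R B R R R R B R:
1 of 14 · R · max L −∞ · min R 0 => -1
2 of 14 · RR · max L −∞ · min R -1 => -2
3 of 14 · RRB · max L -2 · min R -1 => -3/2
4 of 14 · RRBB · max L -3/2 · min R -1 => -5/4
5 of 14 · RRBBR · max L -3/2 · min R -5/4 => -11/8
6 of 14 · RRBBRB · max L -11/8 · min R -5/4 => -21/16
7 of 14 · RRBBRBR · max L -11/8 · min R -21/16 => -43/32
8 of 14 · RRBBRBRB · max L -43/32 · min R -21/16 => -85/64
9 of 14 · RRBBRBRBR · max L -43/32 · min R -85/64 => -171/128
10 of 14 · RRBBRBRBRR · max L -43/32 · min R -171/128 => -343/256
11 of 14 · RRBBRBRBRRR · max L -43/32 · min R -343/256 => -687/512
12 of 14 · RRBBRBRBRRRR · max L -43/32 · min R -687/512 => -1375/1024
13 of 14 · RRBBRBRBRRRRB · max L -1375/1024 · min R -687/512 => -2749/2048
14 of 14 · RRBBRBRBRRRRBR · max L -1375/1024 · min R -2749/2048 => -5499/4096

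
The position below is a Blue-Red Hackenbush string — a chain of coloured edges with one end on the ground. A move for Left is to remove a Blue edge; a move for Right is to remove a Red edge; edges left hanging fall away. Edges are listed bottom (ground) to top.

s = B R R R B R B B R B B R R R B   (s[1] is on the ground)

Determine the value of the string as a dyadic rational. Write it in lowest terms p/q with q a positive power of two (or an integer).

2915/16384

Build g(s[:k]) for k = 1..15, string s = B R R R B R B B R B B R R R B.
step 1: add B to get B; options L={ 0 } R={ (no moves) } -> 1
step 2: add R to get BR; options L={ 0 } R={ 1 } -> 1/2
step 3: add R to get BRR; options L={ 0 } R={ 1/2,1 } -> 1/4
step 4: add R to get BRRR; options L={ 0 } R={ 1/4,1/2,1 } -> 1/8
step 5: add B to get BRRRB; options L={ 0,1/8 } R={ 1/4,1/2,1 } -> 3/16
step 6: add R to get BRRRBR; options L={ 0,1/8 } R={ 3/16,1/4,1/2,1 } -> 5/32
step 7: add B to get BRRRBRB; options L={ 0,1/8,5/32 } R={ 3/16,1/4,1/2,1 } -> 11/64
step 8: add B to get BRRRBRBB; options L={ 0,1/8,5/32,11/64 } R={ 3/16,1/4,1/2,1 } -> 23/128
step 9: add R to get BRRRBRBBR; options L={ 0,1/8,5/32,11/64 } R={ 23/128,3/16,1/4,1/2,1 } -> 45/256
step 10: add B to get BRRRBRBBRB; options L={ 0,1/8,5/32,11/64,45/256 } R={ 23/128,3/16,1/4,1/2,1 } -> 91/512
step 11: add B to get BRRRBRBBRBB; options L={ 0,1/8,5/32,11/64,45/256,91/512 } R={ 23/128,3/16,1/4,1/2,1 } -> 183/1024
step 12: add R to get BRRRBRBBRBBR; options L={ 0,1/8,5/32,11/64,45/256,91/512 } R={ 183/1024,23/128,3/16,1/4,1/2,1 } -> 365/2048
step 13: add R to get BRRRBRBBRBBRR; options L={ 0,1/8,5/32,11/64,45/256,91/512 } R={ 365/2048,183/1024,23/128,3/16,1/4,1/2,1 } -> 729/4096
step 14: add R to get BRRRBRBBRBBRRR; options L={ 0,1/8,5/32,11/64,45/256,91/512 } R={ 729/4096,365/2048,183/1024,23/128,3/16,1/4,1/2,1 } -> 1457/8192
step 15: add B to get BRRRBRBBRBBRRRB; options L={ 0,1/8,5/32,11/64,45/256,91/512,1457/8192 } R={ 729/4096,365/2048,183/1024,23/128,3/16,1/4,1/2,1 } -> 2915/16384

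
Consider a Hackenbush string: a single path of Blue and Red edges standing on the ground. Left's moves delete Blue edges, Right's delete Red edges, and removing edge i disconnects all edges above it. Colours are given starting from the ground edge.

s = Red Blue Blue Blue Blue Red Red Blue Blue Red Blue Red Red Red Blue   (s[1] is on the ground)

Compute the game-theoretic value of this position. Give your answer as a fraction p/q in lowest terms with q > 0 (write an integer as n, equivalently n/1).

1 of 15 · R · max L −∞ · min R 0 so -1
2 of 15 · RB · max L -1 · min R 0 so -1/2
3 of 15 · RBB · max L -1/2 · min R 0 so -1/4
4 of 15 · RBBB · max L -1/4 · min R 0 so -1/8
5 of 15 · RBBBB · max L -1/8 · min R 0 so -1/16
6 of 15 · RBBBBR · max L -1/8 · min R -1/16 so -3/32
7 of 15 · RBBBBRR · max L -1/8 · min R -3/32 so -7/64
8 of 15 · RBBBBRRB · max L -7/64 · min R -3/32 so -13/128
9 of 15 · RBBBBRRBB · max L -13/128 · min R -3/32 so -25/256
10 of 15 · RBBBBRRBBR · max L -13/128 · min R -25/256 so -51/512
11 of 15 · RBBBBRRBBRB · max L -51/512 · min R -25/256 so -101/1024
12 of 15 · RBBBBRRBBRBR · max L -51/512 · min R -101/1024 so -203/2048
13 of 15 · RBBBBRRBBRBRR · max L -51/512 · min R -203/2048 so -407/4096
14 of 15 · RBBBBRRBBRBRRR · max L -51/512 · min R -407/4096 so -815/8192
15 of 15 · RBBBBRRBBRBRRRB · max L -815/8192 · min R -407/4096 so -1629/16384

-1629/16384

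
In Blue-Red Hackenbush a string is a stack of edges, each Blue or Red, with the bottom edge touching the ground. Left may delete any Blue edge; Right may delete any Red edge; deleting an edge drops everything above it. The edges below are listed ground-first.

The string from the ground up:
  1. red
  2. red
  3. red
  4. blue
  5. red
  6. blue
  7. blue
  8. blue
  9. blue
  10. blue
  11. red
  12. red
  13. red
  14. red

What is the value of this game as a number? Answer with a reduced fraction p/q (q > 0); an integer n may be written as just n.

-5151/2048

step 1: add red to get r; options L={ none } R={ 0 } — -1
step 2: add red to get rr; options L={ none } R={ -1,0 } — -2
step 3: add red to get rrr; options L={ none } R={ -2,-1,0 } — -3
step 4: add blue to get rrrb; options L={ -3 } R={ -2,-1,0 } — -5/2
step 5: add red to get rrrbr; options L={ -3 } R={ -5/2,-2,-1,0 } — -11/4
step 6: add blue to get rrrbrb; options L={ -3,-11/4 } R={ -5/2,-2,-1,0 } — -21/8
step 7: add blue to get rrrbrbb; options L={ -3,-11/4,-21/8 } R={ -5/2,-2,-1,0 } — -41/16
step 8: add blue to get rrrbrbbb; options L={ -3,-11/4,-21/8,-41/16 } R={ -5/2,-2,-1,0 } — -81/32
step 9: add blue to get rrrbrbbbb; options L={ -3,-11/4,-21/8,-41/16,-81/32 } R={ -5/2,-2,-1,0 } — -161/64
step 10: add blue to get rrrbrbbbbb; options L={ -3,-11/4,-21/8,-41/16,-81/32,-161/64 } R={ -5/2,-2,-1,0 } — -321/128
step 11: add red to get rrrbrbbbbbr; options L={ -3,-11/4,-21/8,-41/16,-81/32,-161/64 } R={ -321/128,-5/2,-2,-1,0 } — -643/256
step 12: add red to get rrrbrbbbbbrr; options L={ -3,-11/4,-21/8,-41/16,-81/32,-161/64 } R={ -643/256,-321/128,-5/2,-2,-1,0 } — -1287/512
step 13: add red to get rrrbrbbbbbrrr; options L={ -3,-11/4,-21/8,-41/16,-81/32,-161/64 } R={ -1287/512,-643/256,-321/128,-5/2,-2,-1,0 } — -2575/1024
step 14: add red to get rrrbrbbbbbrrrr; options L={ -3,-11/4,-21/8,-41/16,-81/32,-161/64 } R={ -2575/1024,-1287/512,-643/256,-321/128,-5/2,-2,-1,0 } — -5151/2048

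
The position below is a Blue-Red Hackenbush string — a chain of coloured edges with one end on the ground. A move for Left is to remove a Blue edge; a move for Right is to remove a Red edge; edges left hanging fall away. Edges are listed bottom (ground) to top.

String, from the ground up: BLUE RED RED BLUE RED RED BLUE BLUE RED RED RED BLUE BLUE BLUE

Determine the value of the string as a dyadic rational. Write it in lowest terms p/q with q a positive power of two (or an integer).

Prefix values for BLUE RED RED BLUE RED RED BLUE BLUE RED RED RED BLUE BLUE BLUE via {L|R} + simplicity:
edge 1 of 14 (BLUE): { 0 | none } = 1
edge 2 of 14 (RED): { 0 | 1 } = 1/2
edge 3 of 14 (RED): { 0 | 1/2, 1 } = 1/4
edge 4 of 14 (BLUE): { 0, 1/4 | 1/2, 1 } = 3/8
edge 5 of 14 (RED): { 0, 1/4 | 3/8, 1/2, 1 } = 5/16
edge 6 of 14 (RED): { 0, 1/4 | 5/16, 3/8, 1/2, 1 } = 9/32
edge 7 of 14 (BLUE): { 0, 1/4, 9/32 | 5/16, 3/8, 1/2, 1 } = 19/64
edge 8 of 14 (BLUE): { 0, 1/4, 9/32, 19/64 | 5/16, 3/8, 1/2, 1 } = 39/128
edge 9 of 14 (RED): { 0, 1/4, 9/32, 19/64 | 39/128, 5/16, 3/8, 1/2, 1 } = 77/256
edge 10 of 14 (RED): { 0, 1/4, 9/32, 19/64 | 77/256, 39/128, 5/16, 3/8, 1/2, 1 } = 153/512
edge 11 of 14 (RED): { 0, 1/4, 9/32, 19/64 | 153/512, 77/256, 39/128, 5/16, 3/8, 1/2, 1 } = 305/1024
edge 12 of 14 (BLUE): { 0, 1/4, 9/32, 19/64, 305/1024 | 153/512, 77/256, 39/128, 5/16, 3/8, 1/2, 1 } = 611/2048
edge 13 of 14 (BLUE): { 0, 1/4, 9/32, 19/64, 305/1024, 611/2048 | 153/512, 77/256, 39/128, 5/16, 3/8, 1/2, 1 } = 1223/4096
edge 14 of 14 (BLUE): { 0, 1/4, 9/32, 19/64, 305/1024, 611/2048, 1223/4096 | 153/512, 77/256, 39/128, 5/16, 3/8, 1/2, 1 } = 2447/8192

2447/8192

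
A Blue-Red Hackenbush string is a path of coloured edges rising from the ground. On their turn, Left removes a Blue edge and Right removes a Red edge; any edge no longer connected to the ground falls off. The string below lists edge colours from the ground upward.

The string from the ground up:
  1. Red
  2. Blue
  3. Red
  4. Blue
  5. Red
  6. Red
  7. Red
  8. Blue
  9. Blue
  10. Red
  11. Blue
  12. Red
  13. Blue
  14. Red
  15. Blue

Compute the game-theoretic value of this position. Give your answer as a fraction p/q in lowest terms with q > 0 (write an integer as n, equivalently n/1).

edge 1 of 15 (Red): {  | 0 } so -1
edge 2 of 15 (Blue): { -1 | 0 } so -1/2
edge 3 of 15 (Red): { -1 | -1/2; 0 } so -3/4
edge 4 of 15 (Blue): { -1; -3/4 | -1/2; 0 } so -5/8
edge 5 of 15 (Red): { -1; -3/4 | -5/8; -1/2; 0 } so -11/16
edge 6 of 15 (Red): { -1; -3/4 | -11/16; -5/8; -1/2; 0 } so -23/32
edge 7 of 15 (Red): { -1; -3/4 | -23/32; -11/16; -5/8; -1/2; 0 } so -47/64
edge 8 of 15 (Blue): { -1; -3/4; -47/64 | -23/32; -11/16; -5/8; -1/2; 0 } so -93/128
edge 9 of 15 (Blue): { -1; -3/4; -47/64; -93/128 | -23/32; -11/16; -5/8; -1/2; 0 } so -185/256
edge 10 of 15 (Red): { -1; -3/4; -47/64; -93/128 | -185/256; -23/32; -11/16; -5/8; -1/2; 0 } so -371/512
edge 11 of 15 (Blue): { -1; -3/4; -47/64; -93/128; -371/512 | -185/256; -23/32; -11/16; -5/8; -1/2; 0 } so -741/1024
edge 12 of 15 (Red): { -1; -3/4; -47/64; -93/128; -371/512 | -741/1024; -185/256; -23/32; -11/16; -5/8; -1/2; 0 } so -1483/2048
edge 13 of 15 (Blue): { -1; -3/4; -47/64; -93/128; -371/512; -1483/2048 | -741/1024; -185/256; -23/32; -11/16; -5/8; -1/2; 0 } so -2965/4096
edge 14 of 15 (Red): { -1; -3/4; -47/64; -93/128; -371/512; -1483/2048 | -2965/4096; -741/1024; -185/256; -23/32; -11/16; -5/8; -1/2; 0 } so -5931/8192
edge 15 of 15 (Blue): { -1; -3/4; -47/64; -93/128; -371/512; -1483/2048; -5931/8192 | -2965/4096; -741/1024; -185/256; -23/32; -11/16; -5/8; -1/2; 0 } so -11861/16384

-11861/16384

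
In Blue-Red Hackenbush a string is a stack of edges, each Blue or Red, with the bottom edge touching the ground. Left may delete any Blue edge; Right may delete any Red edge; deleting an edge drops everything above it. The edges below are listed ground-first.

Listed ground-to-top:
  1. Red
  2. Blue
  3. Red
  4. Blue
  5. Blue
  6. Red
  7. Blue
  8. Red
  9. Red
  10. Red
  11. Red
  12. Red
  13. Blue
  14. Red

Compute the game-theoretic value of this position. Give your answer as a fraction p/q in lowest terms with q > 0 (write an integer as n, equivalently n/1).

-4859/8192

R: Left { ∅ }, Right { 0 } ⇒ simplest -1
RB: Left { -1 }, Right { 0 } ⇒ simplest -1/2
RBR: Left { -1 }, Right { -1/2, 0 } ⇒ simplest -3/4
RBRB: Left { -1, -3/4 }, Right { -1/2, 0 } ⇒ simplest -5/8
RBRBB: Left { -1, -3/4, -5/8 }, Right { -1/2, 0 } ⇒ simplest -9/16
RBRBBR: Left { -1, -3/4, -5/8 }, Right { -9/16, -1/2, 0 } ⇒ simplest -19/32
RBRBBRB: Left { -1, -3/4, -5/8, -19/32 }, Right { -9/16, -1/2, 0 } ⇒ simplest -37/64
RBRBBRBR: Left { -1, -3/4, -5/8, -19/32 }, Right { -37/64, -9/16, -1/2, 0 } ⇒ simplest -75/128
RBRBBRBRR: Left { -1, -3/4, -5/8, -19/32 }, Right { -75/128, -37/64, -9/16, -1/2, 0 } ⇒ simplest -151/256
RBRBBRBRRR: Left { -1, -3/4, -5/8, -19/32 }, Right { -151/256, -75/128, -37/64, -9/16, -1/2, 0 } ⇒ simplest -303/512
RBRBBRBRRRR: Left { -1, -3/4, -5/8, -19/32 }, Right { -303/512, -151/256, -75/128, -37/64, -9/16, -1/2, 0 } ⇒ simplest -607/1024
RBRBBRBRRRRR: Left { -1, -3/4, -5/8, -19/32 }, Right { -607/1024, -303/512, -151/256, -75/128, -37/64, -9/16, -1/2, 0 } ⇒ simplest -1215/2048
RBRBBRBRRRRRB: Left { -1, -3/4, -5/8, -19/32, -1215/2048 }, Right { -607/1024, -303/512, -151/256, -75/128, -37/64, -9/16, -1/2, 0 } ⇒ simplest -2429/4096
RBRBBRBRRRRRBR: Left { -1, -3/4, -5/8, -19/32, -1215/2048 }, Right { -2429/4096, -607/1024, -303/512, -151/256, -75/128, -37/64, -9/16, -1/2, 0 } ⇒ simplest -4859/8192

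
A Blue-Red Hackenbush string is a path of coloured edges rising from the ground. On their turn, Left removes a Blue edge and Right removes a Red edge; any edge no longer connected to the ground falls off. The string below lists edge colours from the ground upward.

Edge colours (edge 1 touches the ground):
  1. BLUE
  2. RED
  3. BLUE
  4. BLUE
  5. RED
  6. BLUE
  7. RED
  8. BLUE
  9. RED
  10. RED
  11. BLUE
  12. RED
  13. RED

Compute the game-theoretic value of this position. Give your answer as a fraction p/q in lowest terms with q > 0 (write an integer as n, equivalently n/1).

Prefix values for BLUE RED BLUE BLUE RED BLUE RED BLUE RED RED BLUE RED RED via {L|R} + simplicity:
edge 1 of 13 (BLUE): { 0 | none } — 1
edge 2 of 13 (RED): { 0 | 1 } — 1/2
edge 3 of 13 (BLUE): { 0 1/2 | 1 } — 3/4
edge 4 of 13 (BLUE): { 0 1/2 3/4 | 1 } — 7/8
edge 5 of 13 (RED): { 0 1/2 3/4 | 7/8 1 } — 13/16
edge 6 of 13 (BLUE): { 0 1/2 3/4 13/16 | 7/8 1 } — 27/32
edge 7 of 13 (RED): { 0 1/2 3/4 13/16 | 27/32 7/8 1 } — 53/64
edge 8 of 13 (BLUE): { 0 1/2 3/4 13/16 53/64 | 27/32 7/8 1 } — 107/128
edge 9 of 13 (RED): { 0 1/2 3/4 13/16 53/64 | 107/128 27/32 7/8 1 } — 213/256
edge 10 of 13 (RED): { 0 1/2 3/4 13/16 53/64 | 213/256 107/128 27/32 7/8 1 } — 425/512
edge 11 of 13 (BLUE): { 0 1/2 3/4 13/16 53/64 425/512 | 213/256 107/128 27/32 7/8 1 } — 851/1024
edge 12 of 13 (RED): { 0 1/2 3/4 13/16 53/64 425/512 | 851/1024 213/256 107/128 27/32 7/8 1 } — 1701/2048
edge 13 of 13 (RED): { 0 1/2 3/4 13/16 53/64 425/512 | 1701/2048 851/1024 213/256 107/128 27/32 7/8 1 } — 3401/4096

3401/4096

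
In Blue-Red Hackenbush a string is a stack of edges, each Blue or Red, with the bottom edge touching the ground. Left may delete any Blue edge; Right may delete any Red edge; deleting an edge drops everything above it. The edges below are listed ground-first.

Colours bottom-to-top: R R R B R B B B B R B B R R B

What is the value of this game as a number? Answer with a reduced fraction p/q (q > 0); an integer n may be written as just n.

R: Left { none }, Right { 0 } = simplest -1
RR: Left { none }, Right { -1 0 } = simplest -2
RRR: Left { none }, Right { -2 -1 0 } = simplest -3
RRRB: Left { -3 }, Right { -2 -1 0 } = simplest -5/2
RRRBR: Left { -3 }, Right { -5/2 -2 -1 0 } = simplest -11/4
RRRBRB: Left { -3 -11/4 }, Right { -5/2 -2 -1 0 } = simplest -21/8
RRRBRBB: Left { -3 -11/4 -21/8 }, Right { -5/2 -2 -1 0 } = simplest -41/16
RRRBRBBB: Left { -3 -11/4 -21/8 -41/16 }, Right { -5/2 -2 -1 0 } = simplest -81/32
RRRBRBBBB: Left { -3 -11/4 -21/8 -41/16 -81/32 }, Right { -5/2 -2 -1 0 } = simplest -161/64
RRRBRBBBBR: Left { -3 -11/4 -21/8 -41/16 -81/32 }, Right { -161/64 -5/2 -2 -1 0 } = simplest -323/128
RRRBRBBBBRB: Left { -3 -11/4 -21/8 -41/16 -81/32 -323/128 }, Right { -161/64 -5/2 -2 -1 0 } = simplest -645/256
RRRBRBBBBRBB: Left { -3 -11/4 -21/8 -41/16 -81/32 -323/128 -645/256 }, Right { -161/64 -5/2 -2 -1 0 } = simplest -1289/512
RRRBRBBBBRBBR: Left { -3 -11/4 -21/8 -41/16 -81/32 -323/128 -645/256 }, Right { -1289/512 -161/64 -5/2 -2 -1 0 } = simplest -2579/1024
RRRBRBBBBRBBRR: Left { -3 -11/4 -21/8 -41/16 -81/32 -323/128 -645/256 }, Right { -2579/1024 -1289/512 -161/64 -5/2 -2 -1 0 } = simplest -5159/2048
RRRBRBBBBRBBRRB: Left { -3 -11/4 -21/8 -41/16 -81/32 -323/128 -645/256 -5159/2048 }, Right { -2579/1024 -1289/512 -161/64 -5/2 -2 -1 0 } = simplest -10317/4096

-10317/4096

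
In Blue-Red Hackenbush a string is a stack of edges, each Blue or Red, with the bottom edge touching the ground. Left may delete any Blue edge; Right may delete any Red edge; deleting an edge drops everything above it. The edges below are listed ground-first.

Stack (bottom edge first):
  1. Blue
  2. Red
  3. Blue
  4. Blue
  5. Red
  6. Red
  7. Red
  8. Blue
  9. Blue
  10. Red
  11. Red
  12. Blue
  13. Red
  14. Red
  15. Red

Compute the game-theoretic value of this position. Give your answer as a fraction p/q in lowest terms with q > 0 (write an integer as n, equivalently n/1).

12689/16384

1 of 15 · B · max L 0 · min R +∞ — 1
2 of 15 · BR · max L 0 · min R 1 — 1/2
3 of 15 · BRB · max L 1/2 · min R 1 — 3/4
4 of 15 · BRBB · max L 3/4 · min R 1 — 7/8
5 of 15 · BRBBR · max L 3/4 · min R 7/8 — 13/16
6 of 15 · BRBBRR · max L 3/4 · min R 13/16 — 25/32
7 of 15 · BRBBRRR · max L 3/4 · min R 25/32 — 49/64
8 of 15 · BRBBRRRB · max L 49/64 · min R 25/32 — 99/128
9 of 15 · BRBBRRRBB · max L 99/128 · min R 25/32 — 199/256
10 of 15 · BRBBRRRBBR · max L 99/128 · min R 199/256 — 397/512
11 of 15 · BRBBRRRBBRR · max L 99/128 · min R 397/512 — 793/1024
12 of 15 · BRBBRRRBBRRB · max L 793/1024 · min R 397/512 — 1587/2048
13 of 15 · BRBBRRRBBRRBR · max L 793/1024 · min R 1587/2048 — 3173/4096
14 of 15 · BRBBRRRBBRRBRR · max L 793/1024 · min R 3173/4096 — 6345/8192
15 of 15 · BRBBRRRBBRRBRRR · max L 793/1024 · min R 6345/8192 — 12689/16384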